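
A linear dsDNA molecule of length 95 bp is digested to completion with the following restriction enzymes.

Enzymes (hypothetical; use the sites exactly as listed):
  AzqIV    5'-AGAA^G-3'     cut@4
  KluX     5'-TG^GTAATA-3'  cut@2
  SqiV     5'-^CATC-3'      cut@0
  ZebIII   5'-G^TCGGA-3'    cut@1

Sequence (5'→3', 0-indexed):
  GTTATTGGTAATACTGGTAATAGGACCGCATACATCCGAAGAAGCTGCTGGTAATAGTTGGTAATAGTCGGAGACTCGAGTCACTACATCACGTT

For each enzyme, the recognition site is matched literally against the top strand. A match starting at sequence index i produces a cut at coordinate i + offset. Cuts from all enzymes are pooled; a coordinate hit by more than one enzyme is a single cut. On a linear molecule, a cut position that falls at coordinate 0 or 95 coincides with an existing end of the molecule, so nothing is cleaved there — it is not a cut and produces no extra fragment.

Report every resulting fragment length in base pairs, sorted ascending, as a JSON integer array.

[7,7,7,9,9,10,11,16,19]

Per-enzyme occurrences:
  AzqIV AGAAG/4: at [39] ⇒ [43]
  KluX TGGTAATA/2: at [5, 14, 48, 58] ⇒ [7, 16, 50, 60]
  SqiV CATC/0: at [32, 86] ⇒ [32, 86]
  ZebIII GTCGGA/1: at [66] ⇒ [67]

All cut coordinates (distinct, sorted): [7, 16, 32, 43, 50, 60, 67, 86]

Fragment lengths:
  [0,7): 7 bp
  [7,16): 9 bp
  [16,32): 16 bp
  [32,43): 11 bp
  [43,50): 7 bp
  [50,60): 10 bp
  [60,67): 7 bp
  [67,86): 19 bp
  [86,95): 9 bp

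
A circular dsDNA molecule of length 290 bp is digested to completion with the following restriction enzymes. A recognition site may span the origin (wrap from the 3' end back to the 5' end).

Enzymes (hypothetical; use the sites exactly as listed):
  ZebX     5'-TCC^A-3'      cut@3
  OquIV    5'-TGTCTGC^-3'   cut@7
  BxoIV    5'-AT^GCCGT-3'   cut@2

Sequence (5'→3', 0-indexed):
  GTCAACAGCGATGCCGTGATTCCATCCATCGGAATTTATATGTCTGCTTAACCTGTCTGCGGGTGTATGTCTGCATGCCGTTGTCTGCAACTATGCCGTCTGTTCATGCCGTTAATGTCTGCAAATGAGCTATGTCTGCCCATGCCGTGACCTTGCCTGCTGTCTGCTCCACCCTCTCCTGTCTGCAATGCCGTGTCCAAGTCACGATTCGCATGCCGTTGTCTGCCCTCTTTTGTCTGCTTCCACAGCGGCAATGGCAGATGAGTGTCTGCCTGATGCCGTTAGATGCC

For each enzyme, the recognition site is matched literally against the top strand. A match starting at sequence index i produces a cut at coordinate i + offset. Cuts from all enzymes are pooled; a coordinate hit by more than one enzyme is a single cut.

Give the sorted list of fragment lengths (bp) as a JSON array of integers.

Per-enzyme occurrences:
  ZebX (TCCA, off=3): starts [20, 24, 167, 195, 241] → cuts [23, 27, 170, 198, 244]
  OquIV (TGTCTGC, off=7): starts [40, 53, 67, 81, 115, 132, 160, 179, 219, 233, 265] → cuts [47, 60, 74, 88, 122, 139, 167, 186, 226, 240, 272]
  BxoIV (ATGCCGT, off=2): starts [10, 74, 92, 105, 141, 187, 212, 275, 285] → cuts [12, 76, 94, 107, 143, 189, 214, 277, 287]

All cut coordinates (distinct, sorted): [12, 23, 27, 47, 60, 74, 76, 88, 94, 107, 122, 139, 143, 167, 170, 186, 189, 198, 214, 226, 240, 244, 272, 277, 287]

Fragment lengths:
  12→23: 11 bp
  23→27: 4 bp
  27→47: 20 bp
  47→60: 13 bp
  60→74: 14 bp
  74→76: 2 bp
  76→88: 12 bp
  88→94: 6 bp
  94→107: 13 bp
  107→122: 15 bp
  122→139: 17 bp
  139→143: 4 bp
  143→167: 24 bp
  167→170: 3 bp
  170→186: 16 bp
  186→189: 3 bp
  189→198: 9 bp
  198→214: 16 bp
  214→226: 12 bp
  226→240: 14 bp
  240→244: 4 bp
  244→272: 28 bp
  272→277: 5 bp
  277→287: 10 bp
  287→12 (wrap): 290-287+12 = 15 bp

[2,3,3,4,4,4,5,6,9,10,11,12,12,13,13,14,14,15,15,16,16,17,20,24,28]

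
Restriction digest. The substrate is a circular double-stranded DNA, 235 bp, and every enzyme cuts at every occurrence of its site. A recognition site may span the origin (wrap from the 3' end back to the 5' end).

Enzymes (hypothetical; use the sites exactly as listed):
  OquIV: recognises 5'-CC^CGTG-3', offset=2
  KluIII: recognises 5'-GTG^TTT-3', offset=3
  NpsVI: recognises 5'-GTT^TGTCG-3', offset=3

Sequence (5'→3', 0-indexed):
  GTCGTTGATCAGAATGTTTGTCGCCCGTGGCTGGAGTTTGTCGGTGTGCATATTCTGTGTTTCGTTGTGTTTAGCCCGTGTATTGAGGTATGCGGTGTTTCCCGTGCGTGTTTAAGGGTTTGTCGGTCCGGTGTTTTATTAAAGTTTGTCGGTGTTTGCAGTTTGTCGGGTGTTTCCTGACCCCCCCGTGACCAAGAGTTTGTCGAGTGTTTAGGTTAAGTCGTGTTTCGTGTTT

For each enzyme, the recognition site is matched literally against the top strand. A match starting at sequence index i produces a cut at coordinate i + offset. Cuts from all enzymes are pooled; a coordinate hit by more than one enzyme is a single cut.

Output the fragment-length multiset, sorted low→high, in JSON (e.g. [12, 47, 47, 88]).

[2,5,7,7,7,8,8,9,9,9,10,10,13,13,13,14,14,16,19,21,21]

Site scan:
  OquIV CCCGTG/2: at [23, 74, 100, 184] ⇒ [25, 76, 102, 186]
  KluIII GTGTTT/3: at [56, 66, 94, 107, 130, 151, 169, 206, 222, 229] ⇒ [59, 69, 97, 110, 133, 154, 172, 209, 225, 232]
  NpsVI GTTTGTCG/3: at [15, 35, 117, 143, 160, 197, 231] ⇒ [18, 38, 120, 146, 163, 200, 234]

All cut coordinates (distinct, sorted): [18, 25, 38, 59, 69, 76, 97, 102, 110, 120, 133, 146, 154, 163, 172, 186, 200, 209, 225, 232, 234]

Fragments:
  18→25: 7 bp
  25→38: 13 bp
  38→59: 21 bp
  59→69: 10 bp
  69→76: 7 bp
  76→97: 21 bp
  97→102: 5 bp
  102→110: 8 bp
  110→120: 10 bp
  120→133: 13 bp
  133→146: 13 bp
  146→154: 8 bp
  154→163: 9 bp
  163→172: 9 bp
  172→186: 14 bp
  186→200: 14 bp
  200→209: 9 bp
  209→225: 16 bp
  225→232: 7 bp
  232→234: 2 bp
  234→18 (wrap): 235-234+18 = 19 bp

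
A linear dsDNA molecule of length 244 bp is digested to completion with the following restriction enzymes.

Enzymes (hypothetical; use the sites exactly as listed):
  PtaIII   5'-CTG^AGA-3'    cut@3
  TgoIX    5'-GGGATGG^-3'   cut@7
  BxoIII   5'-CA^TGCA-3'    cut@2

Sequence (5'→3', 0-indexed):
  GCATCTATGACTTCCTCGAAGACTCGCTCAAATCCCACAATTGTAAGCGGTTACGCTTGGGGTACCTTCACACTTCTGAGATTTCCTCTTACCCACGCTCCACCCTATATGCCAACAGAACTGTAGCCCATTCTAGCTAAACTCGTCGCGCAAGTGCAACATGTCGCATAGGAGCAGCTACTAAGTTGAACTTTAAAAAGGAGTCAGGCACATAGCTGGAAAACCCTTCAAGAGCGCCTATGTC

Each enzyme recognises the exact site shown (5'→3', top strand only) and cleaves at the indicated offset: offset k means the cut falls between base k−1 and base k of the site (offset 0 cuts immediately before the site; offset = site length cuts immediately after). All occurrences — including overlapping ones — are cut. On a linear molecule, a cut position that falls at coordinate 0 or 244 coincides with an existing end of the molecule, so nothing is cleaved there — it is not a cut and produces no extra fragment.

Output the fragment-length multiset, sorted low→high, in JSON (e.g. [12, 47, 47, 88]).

Site scan:
  PtaIII (CTGAGA, off=3): starts [75] → cuts [78]
  TgoIX (GGGATGG, off=7): no sites
  BxoIII (CATGCA, off=2): no sites

All cut coordinates (distinct, sorted): [78]

Fragment lengths:
  [0,78): 78 bp
  [78,244): 166 bp

[78,166]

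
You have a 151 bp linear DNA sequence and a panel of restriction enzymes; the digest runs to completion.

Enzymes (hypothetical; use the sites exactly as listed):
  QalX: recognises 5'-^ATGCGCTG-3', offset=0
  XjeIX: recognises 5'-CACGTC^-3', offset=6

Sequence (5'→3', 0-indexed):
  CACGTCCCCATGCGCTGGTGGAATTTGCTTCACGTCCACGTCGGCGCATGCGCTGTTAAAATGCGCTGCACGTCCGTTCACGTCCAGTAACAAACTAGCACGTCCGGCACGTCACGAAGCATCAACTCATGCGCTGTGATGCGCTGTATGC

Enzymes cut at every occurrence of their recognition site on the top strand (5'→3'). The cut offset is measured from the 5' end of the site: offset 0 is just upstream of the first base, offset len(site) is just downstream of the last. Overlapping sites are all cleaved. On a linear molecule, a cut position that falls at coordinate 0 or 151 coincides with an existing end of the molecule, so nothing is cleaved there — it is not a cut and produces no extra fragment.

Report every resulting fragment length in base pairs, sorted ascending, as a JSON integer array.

[3,5,6,6,9,10,10,13,13,14,15,20,27]

Scan for sites:
  QalX ATGCGCTG/0: at [9, 47, 60, 128, 138] ⇒ [9, 47, 60, 128, 138]
  XjeIX CACGTC/6: at [0, 30, 36, 68, 78, 98, 107] ⇒ [6, 36, 42, 74, 84, 104, 113]

All cut coordinates (distinct, sorted): [6, 9, 36, 42, 47, 60, 74, 84, 104, 113, 128, 138]

Fragments:
  [0,6): 6 bp
  [6,9): 3 bp
  [9,36): 27 bp
  [36,42): 6 bp
  [42,47): 5 bp
  [47,60): 13 bp
  [60,74): 14 bp
  [74,84): 10 bp
  [84,104): 20 bp
  [104,113): 9 bp
  [113,128): 15 bp
  [128,138): 10 bp
  [138,151): 13 bp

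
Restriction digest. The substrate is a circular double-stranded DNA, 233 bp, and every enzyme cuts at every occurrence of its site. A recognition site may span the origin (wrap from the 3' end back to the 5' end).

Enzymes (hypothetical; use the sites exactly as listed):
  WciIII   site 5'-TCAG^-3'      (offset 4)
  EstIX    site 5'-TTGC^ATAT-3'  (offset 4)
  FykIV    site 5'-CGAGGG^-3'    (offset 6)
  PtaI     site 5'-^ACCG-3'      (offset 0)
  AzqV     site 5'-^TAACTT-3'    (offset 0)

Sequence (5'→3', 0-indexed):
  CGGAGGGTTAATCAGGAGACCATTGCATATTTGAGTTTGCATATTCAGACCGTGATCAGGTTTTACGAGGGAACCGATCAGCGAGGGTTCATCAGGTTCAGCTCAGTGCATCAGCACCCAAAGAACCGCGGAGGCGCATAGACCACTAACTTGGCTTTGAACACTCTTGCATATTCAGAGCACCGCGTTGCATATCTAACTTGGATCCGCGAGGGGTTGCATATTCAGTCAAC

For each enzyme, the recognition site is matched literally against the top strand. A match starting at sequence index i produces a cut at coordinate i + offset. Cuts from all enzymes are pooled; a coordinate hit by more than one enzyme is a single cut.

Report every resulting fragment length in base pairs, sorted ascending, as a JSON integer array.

Site scan:
  WciIII TCAG/4: at [11, 44, 55, 77, 91, 97, 102, 110, 174, 224] ⇒ [15, 48, 59, 81, 95, 101, 106, 114, 178, 228]
  EstIX TTGCATAT/4: at [22, 36, 166, 187, 216] ⇒ [26, 40, 170, 191, 220]
  FykIV CGAGGG/6: at [65, 81, 209] ⇒ [71, 87, 215]
  PtaI ACCG/0: at [48, 72, 124, 181, 231] ⇒ [48, 72, 124, 181, 231]
  AzqV TAACTT/0: at [146, 196] ⇒ [146, 196]

All cut coordinates (distinct, sorted): [15, 26, 40, 48, 59, 71, 72, 81, 87, 95, 101, 106, 114, 124, 146, 170, 178, 181, 191, 196, 215, 220, 228, 231]

Fragments:
  15→26: 11 bp
  26→40: 14 bp
  40→48: 8 bp
  48→59: 11 bp
  59→71: 12 bp
  71→72: 1 bp
  72→81: 9 bp
  81→87: 6 bp
  87→95: 8 bp
  95→101: 6 bp
  101→106: 5 bp
  106→114: 8 bp
  114→124: 10 bp
  124→146: 22 bp
  146→170: 24 bp
  170→178: 8 bp
  178→181: 3 bp
  181→191: 10 bp
  191→196: 5 bp
  196→215: 19 bp
  215→220: 5 bp
  220→228: 8 bp
  228→231: 3 bp
  231→15 (wrap): 233-231+15 = 17 bp

[1,3,3,5,5,5,6,6,8,8,8,8,8,9,10,10,11,11,12,14,17,19,22,24]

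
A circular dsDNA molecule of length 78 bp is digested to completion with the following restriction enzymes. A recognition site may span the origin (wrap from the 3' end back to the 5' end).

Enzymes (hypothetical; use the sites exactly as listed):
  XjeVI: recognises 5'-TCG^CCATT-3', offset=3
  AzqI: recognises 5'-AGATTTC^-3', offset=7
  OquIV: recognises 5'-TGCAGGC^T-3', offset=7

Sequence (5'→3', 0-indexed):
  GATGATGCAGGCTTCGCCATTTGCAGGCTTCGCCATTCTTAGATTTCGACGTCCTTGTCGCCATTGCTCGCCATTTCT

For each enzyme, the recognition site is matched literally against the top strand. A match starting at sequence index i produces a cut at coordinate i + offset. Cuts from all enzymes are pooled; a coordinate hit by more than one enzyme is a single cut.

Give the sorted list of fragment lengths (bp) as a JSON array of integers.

[4,4,10,12,13,15,20]

Per-enzyme occurrences:
  XjeVI TCGCCATT/3: at [13, 29, 57, 67] ⇒ [16, 32, 60, 70]
  AzqI AGATTTC/7: at [40] ⇒ [47]
  OquIV TGCAGGCT/7: at [5, 21] ⇒ [12, 28]

Pooled cuts: [12, 16, 28, 32, 47, 60, 70]

Fragment lengths:
  12→16: 4 bp
  16→28: 12 bp
  28→32: 4 bp
  32→47: 15 bp
  47→60: 13 bp
  60→70: 10 bp
  70→12 (wrap): 78-70+12 = 20 bp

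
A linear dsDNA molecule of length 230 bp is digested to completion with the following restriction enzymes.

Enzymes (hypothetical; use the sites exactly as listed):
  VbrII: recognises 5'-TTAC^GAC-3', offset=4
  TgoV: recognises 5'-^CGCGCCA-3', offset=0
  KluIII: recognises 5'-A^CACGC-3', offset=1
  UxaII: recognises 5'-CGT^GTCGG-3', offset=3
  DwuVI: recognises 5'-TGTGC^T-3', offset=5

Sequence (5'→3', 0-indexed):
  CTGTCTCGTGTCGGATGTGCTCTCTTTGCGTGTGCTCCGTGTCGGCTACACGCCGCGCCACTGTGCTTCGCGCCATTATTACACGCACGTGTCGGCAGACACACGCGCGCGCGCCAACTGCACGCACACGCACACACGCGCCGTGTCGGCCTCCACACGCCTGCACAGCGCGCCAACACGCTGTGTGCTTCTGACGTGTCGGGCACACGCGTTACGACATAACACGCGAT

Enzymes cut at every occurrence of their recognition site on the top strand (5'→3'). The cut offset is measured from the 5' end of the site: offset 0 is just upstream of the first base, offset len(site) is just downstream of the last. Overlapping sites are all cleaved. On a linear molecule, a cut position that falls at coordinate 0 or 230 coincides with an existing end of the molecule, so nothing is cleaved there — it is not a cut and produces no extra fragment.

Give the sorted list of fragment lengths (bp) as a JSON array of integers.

Site scan:
  VbrII TTACGAC/4: at [211] ⇒ [215]
  TgoV CGCGCCA/0: at [53, 68, 109, 168] ⇒ [53, 68, 109, 168]
  KluIII ACACGC/1: at [47, 80, 100, 125, 133, 154, 175, 204, 221] ⇒ [48, 81, 101, 126, 134, 155, 176, 205, 222]
  UxaII CGTGTCGG/3: at [6, 37, 87, 141, 194] ⇒ [9, 40, 90, 144, 197]
  DwuVI TGTGCT/5: at [15, 30, 61, 183] ⇒ [20, 35, 66, 188]

All cut coordinates (distinct, sorted): [9, 20, 35, 40, 48, 53, 66, 68, 81, 90, 101, 109, 126, 134, 144, 155, 168, 176, 188, 197, 205, 215, 222]

Fragment lengths:
  [0,9): 9 bp
  [9,20): 11 bp
  [20,35): 15 bp
  [35,40): 5 bp
  [40,48): 8 bp
  [48,53): 5 bp
  [53,66): 13 bp
  [66,68): 2 bp
  [68,81): 13 bp
  [81,90): 9 bp
  [90,101): 11 bp
  [101,109): 8 bp
  [109,126): 17 bp
  [126,134): 8 bp
  [134,144): 10 bp
  [144,155): 11 bp
  [155,168): 13 bp
  [168,176): 8 bp
  [176,188): 12 bp
  [188,197): 9 bp
  [197,205): 8 bp
  [205,215): 10 bp
  [215,222): 7 bp
  [222,230): 8 bp

[2,5,5,7,8,8,8,8,8,8,9,9,9,10,10,11,11,11,12,13,13,13,15,17]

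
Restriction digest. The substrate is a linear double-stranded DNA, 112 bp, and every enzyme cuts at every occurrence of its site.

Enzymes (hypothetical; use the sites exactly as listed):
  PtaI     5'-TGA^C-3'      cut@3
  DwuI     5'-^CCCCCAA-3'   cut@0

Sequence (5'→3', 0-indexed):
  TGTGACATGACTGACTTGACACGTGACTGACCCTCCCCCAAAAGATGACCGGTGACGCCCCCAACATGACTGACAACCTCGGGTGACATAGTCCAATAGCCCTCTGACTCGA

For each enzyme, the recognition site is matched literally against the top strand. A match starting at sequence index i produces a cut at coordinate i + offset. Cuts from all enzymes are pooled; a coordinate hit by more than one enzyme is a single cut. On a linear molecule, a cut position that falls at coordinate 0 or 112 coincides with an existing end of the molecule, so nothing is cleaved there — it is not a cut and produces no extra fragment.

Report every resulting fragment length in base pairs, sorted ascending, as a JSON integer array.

[2,4,4,4,4,5,5,5,5,7,7,12,13,14,21]

Per-enzyme occurrences:
  PtaI (TGAC, off=3): starts [2, 7, 11, 16, 23, 27, 45, 52, 66, 70, 83, 104] → cuts [5, 10, 14, 19, 26, 30, 48, 55, 69, 73, 86, 107]
  DwuI (CCCCCAA, off=0): starts [34, 57] → cuts [34, 57]

Pooled cuts: [5, 10, 14, 19, 26, 30, 34, 48, 55, 57, 69, 73, 86, 107]

Fragments:
  [0,5): 5 bp
  [5,10): 5 bp
  [10,14): 4 bp
  [14,19): 5 bp
  [19,26): 7 bp
  [26,30): 4 bp
  [30,34): 4 bp
  [34,48): 14 bp
  [48,55): 7 bp
  [55,57): 2 bp
  [57,69): 12 bp
  [69,73): 4 bp
  [73,86): 13 bp
  [86,107): 21 bp
  [107,112): 5 bp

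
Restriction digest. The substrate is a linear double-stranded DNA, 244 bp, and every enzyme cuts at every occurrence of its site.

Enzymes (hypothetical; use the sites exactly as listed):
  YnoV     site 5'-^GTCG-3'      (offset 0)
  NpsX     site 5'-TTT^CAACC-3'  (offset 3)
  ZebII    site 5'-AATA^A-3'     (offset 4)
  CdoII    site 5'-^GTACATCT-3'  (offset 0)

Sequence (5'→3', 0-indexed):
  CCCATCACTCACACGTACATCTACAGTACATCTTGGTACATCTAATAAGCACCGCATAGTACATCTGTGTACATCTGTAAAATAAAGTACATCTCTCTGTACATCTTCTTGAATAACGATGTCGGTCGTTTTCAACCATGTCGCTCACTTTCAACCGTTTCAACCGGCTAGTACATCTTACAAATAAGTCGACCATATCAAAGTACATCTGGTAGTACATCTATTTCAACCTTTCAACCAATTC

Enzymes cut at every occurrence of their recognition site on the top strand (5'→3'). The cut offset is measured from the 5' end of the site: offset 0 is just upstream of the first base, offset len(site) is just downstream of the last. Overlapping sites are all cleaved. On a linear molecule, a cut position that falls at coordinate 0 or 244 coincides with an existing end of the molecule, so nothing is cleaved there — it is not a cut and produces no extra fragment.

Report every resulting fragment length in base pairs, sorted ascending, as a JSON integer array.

[1,2,4,5,7,8,8,9,10,10,10,10,11,11,12,12,12,12,12,14,15,16,16,17]

Per-enzyme occurrences:
  YnoV GTCG/0: at [120, 124, 139, 187] ⇒ [120, 124, 139, 187]
  NpsX TTTCAACC/3: at [129, 148, 157, 223, 231] ⇒ [132, 151, 160, 226, 234]
  ZebII AATAA/4: at [43, 80, 111, 182] ⇒ [47, 84, 115, 186]
  CdoII GTACATCT/0: at [14, 25, 35, 58, 68, 86, 98, 170, 202, 214] ⇒ [14, 25, 35, 58, 68, 86, 98, 170, 202, 214]

Pooled cuts: [14, 25, 35, 47, 58, 68, 84, 86, 98, 115, 120, 124, 132, 139, 151, 160, 170, 186, 187, 202, 214, 226, 234]

Fragment lengths:
  [0,14): 14 bp
  [14,25): 11 bp
  [25,35): 10 bp
  [35,47): 12 bp
  [47,58): 11 bp
  [58,68): 10 bp
  [68,84): 16 bp
  [84,86): 2 bp
  [86,98): 12 bp
  [98,115): 17 bp
  [115,120): 5 bp
  [120,124): 4 bp
  [124,132): 8 bp
  [132,139): 7 bp
  [139,151): 12 bp
  [151,160): 9 bp
  [160,170): 10 bp
  [170,186): 16 bp
  [186,187): 1 bp
  [187,202): 15 bp
  [202,214): 12 bp
  [214,226): 12 bp
  [226,234): 8 bp
  [234,244): 10 bp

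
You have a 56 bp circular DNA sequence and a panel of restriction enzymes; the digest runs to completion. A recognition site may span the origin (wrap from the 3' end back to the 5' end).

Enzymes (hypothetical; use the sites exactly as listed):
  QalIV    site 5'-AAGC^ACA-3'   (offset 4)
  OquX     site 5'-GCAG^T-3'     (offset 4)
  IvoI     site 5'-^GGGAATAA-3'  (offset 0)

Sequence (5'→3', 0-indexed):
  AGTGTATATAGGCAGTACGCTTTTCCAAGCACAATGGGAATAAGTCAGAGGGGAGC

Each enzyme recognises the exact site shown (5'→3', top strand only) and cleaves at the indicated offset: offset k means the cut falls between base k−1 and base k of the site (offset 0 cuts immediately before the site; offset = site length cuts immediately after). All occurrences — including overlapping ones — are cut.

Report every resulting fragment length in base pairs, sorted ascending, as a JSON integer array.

Scan for sites:
  QalIV (AAGCACA, off=4): starts [26] → cuts [30]
  OquX (GCAGT, off=4): starts [11, 54] → cuts [2, 15]
  IvoI (GGGAATAA, off=0): starts [35] → cuts [35]

All cut coordinates (distinct, sorted): [2, 15, 30, 35]

Fragment lengths:
  2→15: 13 bp
  15→30: 15 bp
  30→35: 5 bp
  35→2 (wrap): 56-35+2 = 23 bp

[5,13,15,23]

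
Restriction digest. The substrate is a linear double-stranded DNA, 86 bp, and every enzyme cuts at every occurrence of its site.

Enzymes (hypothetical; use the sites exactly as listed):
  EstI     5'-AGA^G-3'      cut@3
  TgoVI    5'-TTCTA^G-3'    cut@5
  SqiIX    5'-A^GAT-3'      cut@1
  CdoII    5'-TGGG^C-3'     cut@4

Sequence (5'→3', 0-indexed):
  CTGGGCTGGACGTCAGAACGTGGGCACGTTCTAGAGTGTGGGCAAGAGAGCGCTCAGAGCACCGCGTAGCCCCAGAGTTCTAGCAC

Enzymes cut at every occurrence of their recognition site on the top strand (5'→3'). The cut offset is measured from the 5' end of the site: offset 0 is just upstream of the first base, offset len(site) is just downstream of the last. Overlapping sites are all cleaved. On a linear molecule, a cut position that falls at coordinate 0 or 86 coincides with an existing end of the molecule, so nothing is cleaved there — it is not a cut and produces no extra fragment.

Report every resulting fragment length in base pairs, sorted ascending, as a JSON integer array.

[2,2,4,5,5,6,7,9,9,18,19]

Per-enzyme occurrences:
  EstI (AGAG, off=3): starts [32, 44, 46, 55, 73] → cuts [35, 47, 49, 58, 76]
  TgoVI (TTCTAG, off=5): starts [28, 77] → cuts [33, 82]
  SqiIX (AGAT, off=1): no sites
  CdoII (TGGGC, off=4): starts [1, 20, 38] → cuts [5, 24, 42]

All cut coordinates (distinct, sorted): [5, 24, 33, 35, 42, 47, 49, 58, 76, 82]

Fragments:
  [0,5): 5 bp
  [5,24): 19 bp
  [24,33): 9 bp
  [33,35): 2 bp
  [35,42): 7 bp
  [42,47): 5 bp
  [47,49): 2 bp
  [49,58): 9 bp
  [58,76): 18 bp
  [76,82): 6 bp
  [82,86): 4 bp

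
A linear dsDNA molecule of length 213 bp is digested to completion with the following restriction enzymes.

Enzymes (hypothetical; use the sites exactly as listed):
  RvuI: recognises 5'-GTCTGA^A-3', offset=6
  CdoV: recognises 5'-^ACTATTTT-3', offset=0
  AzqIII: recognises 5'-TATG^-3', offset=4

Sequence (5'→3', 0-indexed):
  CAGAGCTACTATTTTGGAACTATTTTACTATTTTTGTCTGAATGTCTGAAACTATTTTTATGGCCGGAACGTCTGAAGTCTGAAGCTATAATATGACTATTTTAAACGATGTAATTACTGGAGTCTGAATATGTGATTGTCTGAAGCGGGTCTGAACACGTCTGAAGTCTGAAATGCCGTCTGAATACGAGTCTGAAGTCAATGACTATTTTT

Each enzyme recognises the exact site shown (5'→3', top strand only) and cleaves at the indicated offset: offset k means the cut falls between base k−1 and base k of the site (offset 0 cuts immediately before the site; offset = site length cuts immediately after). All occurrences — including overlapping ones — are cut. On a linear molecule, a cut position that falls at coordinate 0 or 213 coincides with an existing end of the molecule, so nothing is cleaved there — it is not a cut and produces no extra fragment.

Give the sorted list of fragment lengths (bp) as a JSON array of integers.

Site scan:
  RvuI (GTCTGAA, off=6): starts [35, 43, 70, 77, 122, 138, 149, 159, 166, 178, 190] → cuts [41, 49, 76, 83, 128, 144, 155, 165, 172, 184, 196]
  CdoV (ACTATTTT, off=0): starts [7, 18, 26, 50, 95, 204] → cuts [7, 18, 26, 50, 95, 204]
  AzqIII (TATG, off=4): starts [58, 91, 129] → cuts [62, 95, 133]

All cut coordinates (distinct, sorted): [7, 18, 26, 41, 49, 50, 62, 76, 83, 95, 128, 133, 144, 155, 165, 172, 184, 196, 204]

Fragment lengths:
  [0,7): 7 bp
  [7,18): 11 bp
  [18,26): 8 bp
  [26,41): 15 bp
  [41,49): 8 bp
  [49,50): 1 bp
  [50,62): 12 bp
  [62,76): 14 bp
  [76,83): 7 bp
  [83,95): 12 bp
  [95,128): 33 bp
  [128,133): 5 bp
  [133,144): 11 bp
  [144,155): 11 bp
  [155,165): 10 bp
  [165,172): 7 bp
  [172,184): 12 bp
  [184,196): 12 bp
  [196,204): 8 bp
  [204,213): 9 bp

[1,5,7,7,7,8,8,8,9,10,11,11,11,12,12,12,12,14,15,33]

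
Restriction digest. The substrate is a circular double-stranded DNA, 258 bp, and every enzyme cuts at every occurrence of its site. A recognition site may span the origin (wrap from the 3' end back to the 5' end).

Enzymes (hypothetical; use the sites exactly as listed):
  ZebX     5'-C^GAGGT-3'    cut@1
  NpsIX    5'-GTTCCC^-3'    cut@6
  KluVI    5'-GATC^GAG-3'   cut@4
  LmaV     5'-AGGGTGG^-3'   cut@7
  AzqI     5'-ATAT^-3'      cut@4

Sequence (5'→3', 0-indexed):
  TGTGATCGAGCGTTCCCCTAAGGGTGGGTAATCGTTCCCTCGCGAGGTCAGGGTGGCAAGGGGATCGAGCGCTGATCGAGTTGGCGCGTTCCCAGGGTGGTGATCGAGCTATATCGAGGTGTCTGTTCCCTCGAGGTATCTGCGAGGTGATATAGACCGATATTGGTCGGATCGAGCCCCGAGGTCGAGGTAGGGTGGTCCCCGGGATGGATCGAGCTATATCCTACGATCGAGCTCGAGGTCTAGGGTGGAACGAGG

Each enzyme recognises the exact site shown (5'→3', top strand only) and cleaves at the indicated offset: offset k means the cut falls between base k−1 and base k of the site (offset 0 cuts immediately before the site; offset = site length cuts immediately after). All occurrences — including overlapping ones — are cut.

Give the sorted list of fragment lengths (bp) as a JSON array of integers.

Site scan:
  ZebX (CGAGGT, off=1): starts [42, 114, 131, 142, 179, 185, 236, 253] → cuts [43, 115, 132, 143, 180, 186, 237, 254]
  NpsIX (GTTCCC, off=6): starts [11, 33, 87, 124] → cuts [17, 39, 93, 130]
  KluVI (GATCGAG, off=4): starts [3, 62, 73, 101, 169, 209, 227] → cuts [7, 66, 77, 105, 173, 213, 231]
  LmaV (AGGGTGG, off=7): starts [20, 49, 93, 191, 244] → cuts [27, 56, 100, 198, 251]
  AzqI (ATAT, off=4): starts [110, 149, 159, 218] → cuts [114, 153, 163, 222]

All cut coordinates (distinct, sorted): [7, 17, 27, 39, 43, 56, 66, 77, 93, 100, 105, 114, 115, 130, 132, 143, 153, 163, 173, 180, 186, 198, 213, 222, 231, 237, 251, 254]

Fragment lengths:
  7→17: 10 bp
  17→27: 10 bp
  27→39: 12 bp
  39→43: 4 bp
  43→56: 13 bp
  56→66: 10 bp
  66→77: 11 bp
  77→93: 16 bp
  93→100: 7 bp
  100→105: 5 bp
  105→114: 9 bp
  114→115: 1 bp
  115→130: 15 bp
  130→132: 2 bp
  132→143: 11 bp
  143→153: 10 bp
  153→163: 10 bp
  163→173: 10 bp
  173→180: 7 bp
  180→186: 6 bp
  186→198: 12 bp
  198→213: 15 bp
  213→222: 9 bp
  222→231: 9 bp
  231→237: 6 bp
  237→251: 14 bp
  251→254: 3 bp
  254→7 (wrap): 258-254+7 = 11 bp

[1,2,3,4,5,6,6,7,7,9,9,9,10,10,10,10,10,10,11,11,11,12,12,13,14,15,15,16]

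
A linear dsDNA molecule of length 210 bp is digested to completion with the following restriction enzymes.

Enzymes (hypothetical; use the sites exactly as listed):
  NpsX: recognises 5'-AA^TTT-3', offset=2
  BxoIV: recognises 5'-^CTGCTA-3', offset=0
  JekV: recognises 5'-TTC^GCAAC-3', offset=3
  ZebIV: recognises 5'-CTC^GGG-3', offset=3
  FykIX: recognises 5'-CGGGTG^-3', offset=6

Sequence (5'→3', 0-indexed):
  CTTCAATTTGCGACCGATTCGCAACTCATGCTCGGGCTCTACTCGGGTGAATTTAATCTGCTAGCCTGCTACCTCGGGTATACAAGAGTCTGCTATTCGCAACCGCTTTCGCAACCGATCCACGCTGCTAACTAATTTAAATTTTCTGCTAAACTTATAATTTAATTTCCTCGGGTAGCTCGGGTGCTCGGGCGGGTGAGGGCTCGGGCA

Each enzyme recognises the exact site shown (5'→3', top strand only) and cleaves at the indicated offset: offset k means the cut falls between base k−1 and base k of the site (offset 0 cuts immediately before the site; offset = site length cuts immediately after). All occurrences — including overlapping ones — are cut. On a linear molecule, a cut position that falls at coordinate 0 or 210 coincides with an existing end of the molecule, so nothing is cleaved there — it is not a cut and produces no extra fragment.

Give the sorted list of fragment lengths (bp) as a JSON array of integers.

Scan for sites:
  NpsX (AATTT, off=2): starts [4, 49, 133, 139, 158, 163] → cuts [6, 51, 135, 141, 160, 165]
  BxoIV (CTGCTA, off=0): starts [57, 65, 89, 124, 145] → cuts [57, 65, 89, 124, 145]
  JekV (TTCGCAAC, off=3): starts [17, 95, 107] → cuts [20, 98, 110]
  ZebIV (CTCGGG, off=3): starts [30, 41, 72, 169, 178, 186, 202] → cuts [33, 44, 75, 172, 181, 189, 205]
  FykIX (CGGGTG, off=6): starts [43, 180, 192] → cuts [49, 186, 198]

All cut coordinates (distinct, sorted): [6, 20, 33, 44, 49, 51, 57, 65, 75, 89, 98, 110, 124, 135, 141, 145, 160, 165, 172, 181, 186, 189, 198, 205]

Fragments:
  [0,6): 6 bp
  [6,20): 14 bp
  [20,33): 13 bp
  [33,44): 11 bp
  [44,49): 5 bp
  [49,51): 2 bp
  [51,57): 6 bp
  [57,65): 8 bp
  [65,75): 10 bp
  [75,89): 14 bp
  [89,98): 9 bp
  [98,110): 12 bp
  [110,124): 14 bp
  [124,135): 11 bp
  [135,141): 6 bp
  [141,145): 4 bp
  [145,160): 15 bp
  [160,165): 5 bp
  [165,172): 7 bp
  [172,181): 9 bp
  [181,186): 5 bp
  [186,189): 3 bp
  [189,198): 9 bp
  [198,205): 7 bp
  [205,210): 5 bp

[2,3,4,5,5,5,5,6,6,6,7,7,8,9,9,9,10,11,11,12,13,14,14,14,15]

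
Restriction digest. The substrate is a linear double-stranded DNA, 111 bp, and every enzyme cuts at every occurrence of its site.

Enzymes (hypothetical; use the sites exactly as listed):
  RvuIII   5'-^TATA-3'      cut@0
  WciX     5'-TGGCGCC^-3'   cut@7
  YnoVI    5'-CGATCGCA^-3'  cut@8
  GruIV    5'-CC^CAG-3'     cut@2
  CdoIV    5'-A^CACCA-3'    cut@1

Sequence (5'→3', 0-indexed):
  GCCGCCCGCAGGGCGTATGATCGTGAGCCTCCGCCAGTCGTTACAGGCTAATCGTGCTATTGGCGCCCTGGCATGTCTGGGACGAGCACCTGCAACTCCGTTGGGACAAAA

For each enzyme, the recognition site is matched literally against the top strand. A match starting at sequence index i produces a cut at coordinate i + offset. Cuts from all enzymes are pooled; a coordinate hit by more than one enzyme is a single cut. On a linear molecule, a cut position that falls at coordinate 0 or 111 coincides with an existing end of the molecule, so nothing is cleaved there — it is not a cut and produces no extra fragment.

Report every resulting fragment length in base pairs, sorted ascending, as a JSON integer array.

[44,67]

Scan for sites:
  RvuIII (TATA, off=0): no sites
  WciX TGGCGCC/7: at [60] ⇒ [67]
  YnoVI (CGATCGCA, off=8): no sites
  GruIV (CCCAG, off=2): no sites
  CdoIV (ACACCA, off=1): no sites

All cut coordinates (distinct, sorted): [67]

Fragment lengths:
  [0,67): 67 bp
  [67,111): 44 bp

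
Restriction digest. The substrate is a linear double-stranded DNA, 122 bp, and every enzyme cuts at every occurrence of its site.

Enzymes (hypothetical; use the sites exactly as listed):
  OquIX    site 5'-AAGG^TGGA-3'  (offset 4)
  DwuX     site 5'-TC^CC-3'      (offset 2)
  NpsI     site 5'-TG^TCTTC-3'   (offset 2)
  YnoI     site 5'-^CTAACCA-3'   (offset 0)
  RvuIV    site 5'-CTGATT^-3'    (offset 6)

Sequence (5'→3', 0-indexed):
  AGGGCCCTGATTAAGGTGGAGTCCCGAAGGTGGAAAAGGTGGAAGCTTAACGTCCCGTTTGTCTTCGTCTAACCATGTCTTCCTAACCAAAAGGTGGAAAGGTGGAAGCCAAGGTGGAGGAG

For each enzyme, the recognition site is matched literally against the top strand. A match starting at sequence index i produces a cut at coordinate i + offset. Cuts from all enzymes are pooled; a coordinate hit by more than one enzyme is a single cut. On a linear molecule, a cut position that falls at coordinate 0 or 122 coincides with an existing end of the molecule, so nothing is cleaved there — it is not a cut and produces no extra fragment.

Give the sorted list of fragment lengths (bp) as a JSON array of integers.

Scan for sites:
  OquIX AAGGTGGA/4: at [12, 26, 35, 90, 98, 110] ⇒ [16, 30, 39, 94, 102, 114]
  DwuX TCCC/2: at [21, 52] ⇒ [23, 54]
  NpsI TGTCTTC/2: at [59, 75] ⇒ [61, 77]
  YnoI CTAACCA/0: at [68, 82] ⇒ [68, 82]
  RvuIV CTGATT/6: at [6] ⇒ [12]

Pooled cuts: [12, 16, 23, 30, 39, 54, 61, 68, 77, 82, 94, 102, 114]

Fragment lengths:
  [0,12): 12 bp
  [12,16): 4 bp
  [16,23): 7 bp
  [23,30): 7 bp
  [30,39): 9 bp
  [39,54): 15 bp
  [54,61): 7 bp
  [61,68): 7 bp
  [68,77): 9 bp
  [77,82): 5 bp
  [82,94): 12 bp
  [94,102): 8 bp
  [102,114): 12 bp
  [114,122): 8 bp

[4,5,7,7,7,7,8,8,9,9,12,12,12,15]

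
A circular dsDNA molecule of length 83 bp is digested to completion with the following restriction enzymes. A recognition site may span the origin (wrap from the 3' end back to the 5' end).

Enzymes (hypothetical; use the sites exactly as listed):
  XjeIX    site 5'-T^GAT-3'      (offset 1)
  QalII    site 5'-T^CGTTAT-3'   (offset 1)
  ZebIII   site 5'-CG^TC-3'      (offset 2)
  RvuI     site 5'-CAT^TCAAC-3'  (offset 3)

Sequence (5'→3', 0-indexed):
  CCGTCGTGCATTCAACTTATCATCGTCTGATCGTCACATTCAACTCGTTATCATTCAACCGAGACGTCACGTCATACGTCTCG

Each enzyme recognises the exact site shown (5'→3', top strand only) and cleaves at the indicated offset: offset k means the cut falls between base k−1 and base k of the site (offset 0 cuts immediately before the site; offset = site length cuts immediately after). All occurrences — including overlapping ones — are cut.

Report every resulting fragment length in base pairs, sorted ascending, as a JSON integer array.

[3,5,5,6,6,7,8,8,9,12,14]

Scan for sites:
  XjeIX (TGAT, off=1): starts [27] → cuts [28]
  QalII (TCGTTAT, off=1): starts [44] → cuts [45]
  ZebIII (CGTC, off=2): starts [1, 23, 31, 64, 69, 76] → cuts [3, 25, 33, 66, 71, 78]
  RvuI (CATTCAAC, off=3): starts [8, 36, 51] → cuts [11, 39, 54]

All cut coordinates (distinct, sorted): [3, 11, 25, 28, 33, 39, 45, 54, 66, 71, 78]

Fragment lengths:
  3→11: 8 bp
  11→25: 14 bp
  25→28: 3 bp
  28→33: 5 bp
  33→39: 6 bp
  39→45: 6 bp
  45→54: 9 bp
  54→66: 12 bp
  66→71: 5 bp
  71→78: 7 bp
  78→3 (wrap): 83-78+3 = 8 bp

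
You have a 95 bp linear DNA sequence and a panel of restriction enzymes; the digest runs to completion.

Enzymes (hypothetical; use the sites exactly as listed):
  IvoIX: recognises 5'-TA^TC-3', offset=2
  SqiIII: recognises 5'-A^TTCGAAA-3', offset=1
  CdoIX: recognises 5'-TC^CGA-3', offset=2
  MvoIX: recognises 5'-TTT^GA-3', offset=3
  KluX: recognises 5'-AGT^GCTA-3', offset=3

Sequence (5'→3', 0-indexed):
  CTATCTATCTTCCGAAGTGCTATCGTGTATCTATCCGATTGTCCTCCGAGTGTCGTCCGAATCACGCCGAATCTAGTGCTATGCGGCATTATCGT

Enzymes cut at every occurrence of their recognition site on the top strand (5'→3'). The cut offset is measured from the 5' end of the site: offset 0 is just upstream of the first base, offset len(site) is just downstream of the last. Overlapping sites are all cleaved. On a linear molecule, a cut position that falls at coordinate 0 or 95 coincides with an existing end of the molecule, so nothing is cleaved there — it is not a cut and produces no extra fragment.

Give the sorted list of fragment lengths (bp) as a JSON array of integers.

Per-enzyme occurrences:
  IvoIX (TATC, off=2): starts [1, 5, 20, 27, 31, 89] → cuts [3, 7, 22, 29, 33, 91]
  SqiIII (ATTCGAAA, off=1): no sites
  CdoIX (TCCGA, off=2): starts [10, 33, 44, 55] → cuts [12, 35, 46, 57]
  MvoIX (TTTGA, off=3): no sites
  KluX (AGTGCTA, off=3): starts [15, 74] → cuts [18, 77]

All cut coordinates (distinct, sorted): [3, 7, 12, 18, 22, 29, 33, 35, 46, 57, 77, 91]

Fragment lengths:
  [0,3): 3 bp
  [3,7): 4 bp
  [7,12): 5 bp
  [12,18): 6 bp
  [18,22): 4 bp
  [22,29): 7 bp
  [29,33): 4 bp
  [33,35): 2 bp
  [35,46): 11 bp
  [46,57): 11 bp
  [57,77): 20 bp
  [77,91): 14 bp
  [91,95): 4 bp

[2,3,4,4,4,4,5,6,7,11,11,14,20]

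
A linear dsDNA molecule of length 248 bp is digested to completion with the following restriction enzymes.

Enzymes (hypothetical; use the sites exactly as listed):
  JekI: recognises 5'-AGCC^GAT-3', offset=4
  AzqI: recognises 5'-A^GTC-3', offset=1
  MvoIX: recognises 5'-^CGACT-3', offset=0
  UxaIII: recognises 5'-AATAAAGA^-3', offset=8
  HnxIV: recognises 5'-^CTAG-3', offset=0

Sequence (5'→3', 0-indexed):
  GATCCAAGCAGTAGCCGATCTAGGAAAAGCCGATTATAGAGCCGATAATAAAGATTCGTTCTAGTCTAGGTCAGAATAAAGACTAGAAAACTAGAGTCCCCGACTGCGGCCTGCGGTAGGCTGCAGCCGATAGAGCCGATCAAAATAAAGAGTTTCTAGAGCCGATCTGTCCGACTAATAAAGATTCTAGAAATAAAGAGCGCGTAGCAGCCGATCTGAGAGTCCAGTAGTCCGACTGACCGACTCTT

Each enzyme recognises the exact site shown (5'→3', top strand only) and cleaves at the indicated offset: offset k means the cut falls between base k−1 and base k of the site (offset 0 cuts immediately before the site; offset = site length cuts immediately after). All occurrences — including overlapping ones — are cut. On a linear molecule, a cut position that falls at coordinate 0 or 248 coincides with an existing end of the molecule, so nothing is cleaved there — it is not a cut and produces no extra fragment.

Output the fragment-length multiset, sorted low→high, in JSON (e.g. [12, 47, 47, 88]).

Scan for sites:
  JekI AGCCGAT/4: at [12, 27, 39, 124, 133, 159, 208] ⇒ [16, 31, 43, 128, 137, 163, 212]
  AzqI AGTC/1: at [62, 94, 220, 228] ⇒ [63, 95, 221, 229]
  MvoIX CGACT/0: at [100, 171, 232, 240] ⇒ [100, 171, 232, 240]
  UxaIII AATAAAGA/8: at [46, 74, 143, 176, 191] ⇒ [54, 82, 151, 184, 199]
  HnxIV CTAG/0: at [19, 60, 65, 82, 90, 155, 186] ⇒ [19, 60, 65, 82, 90, 155, 186]

All cut coordinates (distinct, sorted): [16, 19, 31, 43, 54, 60, 63, 65, 82, 90, 95, 100, 128, 137, 151, 155, 163, 171, 184, 186, 199, 212, 221, 229, 232, 240]

Fragment lengths:
  [0,16): 16 bp
  [16,19): 3 bp
  [19,31): 12 bp
  [31,43): 12 bp
  [43,54): 11 bp
  [54,60): 6 bp
  [60,63): 3 bp
  [63,65): 2 bp
  [65,82): 17 bp
  [82,90): 8 bp
  [90,95): 5 bp
  [95,100): 5 bp
  [100,128): 28 bp
  [128,137): 9 bp
  [137,151): 14 bp
  [151,155): 4 bp
  [155,163): 8 bp
  [163,171): 8 bp
  [171,184): 13 bp
  [184,186): 2 bp
  [186,199): 13 bp
  [199,212): 13 bp
  [212,221): 9 bp
  [221,229): 8 bp
  [229,232): 3 bp
  [232,240): 8 bp
  [240,248): 8 bp

[2,2,3,3,3,4,5,5,6,8,8,8,8,8,8,9,9,11,12,12,13,13,13,14,16,17,28]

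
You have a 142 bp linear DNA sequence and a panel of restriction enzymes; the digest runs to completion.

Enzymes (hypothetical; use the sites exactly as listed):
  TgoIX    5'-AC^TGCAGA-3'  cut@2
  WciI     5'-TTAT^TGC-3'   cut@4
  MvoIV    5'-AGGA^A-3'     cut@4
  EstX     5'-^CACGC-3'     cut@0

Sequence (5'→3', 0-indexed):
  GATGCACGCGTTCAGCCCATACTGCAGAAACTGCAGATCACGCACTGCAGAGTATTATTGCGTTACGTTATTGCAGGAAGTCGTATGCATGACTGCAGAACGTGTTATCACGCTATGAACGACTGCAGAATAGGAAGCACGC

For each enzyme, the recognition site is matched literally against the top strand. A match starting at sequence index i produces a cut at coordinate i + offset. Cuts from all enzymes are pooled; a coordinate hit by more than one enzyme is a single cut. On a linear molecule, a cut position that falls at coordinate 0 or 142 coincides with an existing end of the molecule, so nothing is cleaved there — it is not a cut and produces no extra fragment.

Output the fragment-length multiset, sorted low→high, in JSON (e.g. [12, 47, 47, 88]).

Scan for sites:
  TgoIX ACTGCAGA/2: at [20, 29, 43, 91, 121] ⇒ [22, 31, 45, 93, 123]
  WciI TTATTGC/4: at [54, 67] ⇒ [58, 71]
  MvoIV AGGAA/4: at [74, 131] ⇒ [78, 135]
  EstX CACGC/0: at [4, 38, 108, 137] ⇒ [4, 38, 108, 137]

All cut coordinates (distinct, sorted): [4, 22, 31, 38, 45, 58, 71, 78, 93, 108, 123, 135, 137]

Fragment lengths:
  [0,4): 4 bp
  [4,22): 18 bp
  [22,31): 9 bp
  [31,38): 7 bp
  [38,45): 7 bp
  [45,58): 13 bp
  [58,71): 13 bp
  [71,78): 7 bp
  [78,93): 15 bp
  [93,108): 15 bp
  [108,123): 15 bp
  [123,135): 12 bp
  [135,137): 2 bp
  [137,142): 5 bp

[2,4,5,7,7,7,9,12,13,13,15,15,15,18]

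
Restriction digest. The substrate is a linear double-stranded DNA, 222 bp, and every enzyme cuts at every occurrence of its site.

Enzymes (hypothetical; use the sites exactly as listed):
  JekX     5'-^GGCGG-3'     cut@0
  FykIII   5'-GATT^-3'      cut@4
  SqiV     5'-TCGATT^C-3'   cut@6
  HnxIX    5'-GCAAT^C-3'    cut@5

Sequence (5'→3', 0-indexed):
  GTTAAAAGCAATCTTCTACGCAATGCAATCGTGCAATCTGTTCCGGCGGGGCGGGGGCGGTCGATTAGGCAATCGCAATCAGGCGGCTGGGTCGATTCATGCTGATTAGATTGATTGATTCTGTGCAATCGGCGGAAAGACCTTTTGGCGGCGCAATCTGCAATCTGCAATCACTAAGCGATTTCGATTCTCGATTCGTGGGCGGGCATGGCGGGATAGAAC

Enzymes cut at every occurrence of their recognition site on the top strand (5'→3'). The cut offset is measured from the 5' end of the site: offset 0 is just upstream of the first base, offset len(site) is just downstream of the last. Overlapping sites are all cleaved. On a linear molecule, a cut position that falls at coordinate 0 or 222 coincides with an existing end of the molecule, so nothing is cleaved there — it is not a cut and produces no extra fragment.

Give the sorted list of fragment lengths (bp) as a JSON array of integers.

Site scan:
  JekX GGCGG/0: at [44, 49, 55, 81, 130, 146, 200, 209] ⇒ [44, 49, 55, 81, 130, 146, 200, 209]
  FykIII GATT/4: at [62, 93, 103, 108, 112, 116, 179, 185, 192] ⇒ [66, 97, 107, 112, 116, 120, 183, 189, 196]
  SqiV TCGATTC/6: at [91, 183, 190] ⇒ [97, 189, 196]
  HnxIX GCAATC/5: at [7, 24, 32, 68, 74, 124, 152, 159, 166] ⇒ [12, 29, 37, 73, 79, 129, 157, 164, 171]

All cut coordinates (distinct, sorted): [12, 29, 37, 44, 49, 55, 66, 73, 79, 81, 97, 107, 112, 116, 120, 129, 130, 146, 157, 164, 171, 183, 189, 196, 200, 209]

Fragments:
  [0,12): 12 bp
  [12,29): 17 bp
  [29,37): 8 bp
  [37,44): 7 bp
  [44,49): 5 bp
  [49,55): 6 bp
  [55,66): 11 bp
  [66,73): 7 bp
  [73,79): 6 bp
  [79,81): 2 bp
  [81,97): 16 bp
  [97,107): 10 bp
  [107,112): 5 bp
  [112,116): 4 bp
  [116,120): 4 bp
  [120,129): 9 bp
  [129,130): 1 bp
  [130,146): 16 bp
  [146,157): 11 bp
  [157,164): 7 bp
  [164,171): 7 bp
  [171,183): 12 bp
  [183,189): 6 bp
  [189,196): 7 bp
  [196,200): 4 bp
  [200,209): 9 bp
  [209,222): 13 bp

[1,2,4,4,4,5,5,6,6,6,7,7,7,7,7,8,9,9,10,11,11,12,12,13,16,16,17]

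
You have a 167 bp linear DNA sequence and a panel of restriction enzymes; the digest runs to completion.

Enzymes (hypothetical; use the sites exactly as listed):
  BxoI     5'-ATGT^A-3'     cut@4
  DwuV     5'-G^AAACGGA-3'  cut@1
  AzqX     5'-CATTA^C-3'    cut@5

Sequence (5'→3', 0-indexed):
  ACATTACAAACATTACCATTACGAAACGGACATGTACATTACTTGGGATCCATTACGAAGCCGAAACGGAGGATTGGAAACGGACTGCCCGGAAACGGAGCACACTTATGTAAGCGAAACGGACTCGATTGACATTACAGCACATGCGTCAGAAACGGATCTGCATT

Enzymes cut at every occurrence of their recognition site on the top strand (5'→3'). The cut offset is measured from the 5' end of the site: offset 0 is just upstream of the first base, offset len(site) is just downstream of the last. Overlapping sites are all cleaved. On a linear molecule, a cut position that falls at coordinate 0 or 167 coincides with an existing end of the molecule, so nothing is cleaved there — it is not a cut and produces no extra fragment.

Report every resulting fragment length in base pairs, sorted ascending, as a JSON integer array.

[2,5,6,6,6,8,9,12,14,14,15,15,15,19,21]

Per-enzyme occurrences:
  BxoI ATGTA/4: at [31, 107] ⇒ [35, 111]
  DwuV GAAACGGA/1: at [22, 62, 76, 91, 115, 151] ⇒ [23, 63, 77, 92, 116, 152]
  AzqX CATTAC/5: at [1, 10, 16, 36, 50, 132] ⇒ [6, 15, 21, 41, 55, 137]

Pooled cuts: [6, 15, 21, 23, 35, 41, 55, 63, 77, 92, 111, 116, 137, 152]

Fragments:
  [0,6): 6 bp
  [6,15): 9 bp
  [15,21): 6 bp
  [21,23): 2 bp
  [23,35): 12 bp
  [35,41): 6 bp
  [41,55): 14 bp
  [55,63): 8 bp
  [63,77): 14 bp
  [77,92): 15 bp
  [92,111): 19 bp
  [111,116): 5 bp
  [116,137): 21 bp
  [137,152): 15 bp
  [152,167): 15 bp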